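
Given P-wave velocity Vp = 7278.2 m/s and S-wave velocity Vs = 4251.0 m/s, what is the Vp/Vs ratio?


Vp/Vs = 7278.2 / 4251.0
= 1.7121

1.7121


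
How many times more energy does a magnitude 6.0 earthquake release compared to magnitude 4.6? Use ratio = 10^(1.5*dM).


M2 - M1 = 6.0 - 4.6 = 1.4
1.5 * 1.4 = 2.1
ratio = 10^2.1 = 125.89

125.89


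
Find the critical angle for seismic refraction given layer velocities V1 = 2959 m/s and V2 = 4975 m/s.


V1/V2 = 2959/4975 = 0.594774
theta_c = arcsin(0.594774) = 36.4965 degrees

36.4965


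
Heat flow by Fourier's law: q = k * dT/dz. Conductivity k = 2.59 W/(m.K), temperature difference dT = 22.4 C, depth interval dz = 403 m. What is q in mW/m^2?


q = k * dT / dz * 1000
= 2.59 * 22.4 / 403 * 1000
= 0.14396 * 1000
= 143.9603 mW/m^2

143.9603


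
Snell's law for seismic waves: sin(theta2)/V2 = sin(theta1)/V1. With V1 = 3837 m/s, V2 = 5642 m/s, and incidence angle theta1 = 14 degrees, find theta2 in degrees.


sin(theta1) = sin(14 deg) = 0.241922
sin(theta2) = V2/V1 * sin(theta1) = 5642/3837 * 0.241922 = 0.355727
theta2 = arcsin(0.355727) = 20.838 degrees

20.838


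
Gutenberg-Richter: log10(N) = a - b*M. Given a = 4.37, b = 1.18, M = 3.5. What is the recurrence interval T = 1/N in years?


log10(N) = 4.37 - 1.18*3.5 = 0.24
N = 10^0.24 = 1.737801
T = 1/N = 1/1.737801 = 0.5754 years

0.5754


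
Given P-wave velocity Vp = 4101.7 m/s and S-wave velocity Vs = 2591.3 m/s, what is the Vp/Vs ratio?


Vp/Vs = 4101.7 / 2591.3
= 1.5829

1.5829


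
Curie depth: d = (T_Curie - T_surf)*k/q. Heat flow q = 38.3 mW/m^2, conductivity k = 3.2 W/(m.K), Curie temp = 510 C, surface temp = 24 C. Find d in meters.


T_Curie - T_surf = 510 - 24 = 486 C
Convert q to W/m^2: 38.3 mW/m^2 = 0.0383 W/m^2
d = 486 * 3.2 / 0.0383 = 40605.74 m

40605.74


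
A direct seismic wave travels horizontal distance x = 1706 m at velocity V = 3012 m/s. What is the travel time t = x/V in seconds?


t = x / V
= 1706 / 3012
= 0.5664 s

0.5664


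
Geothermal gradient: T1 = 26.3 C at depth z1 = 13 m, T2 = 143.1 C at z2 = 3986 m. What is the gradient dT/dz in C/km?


dT = 143.1 - 26.3 = 116.8 C
dz = 3986 - 13 = 3973 m
gradient = dT/dz * 1000 = 116.8/3973 * 1000 = 29.3984 C/km

29.3984


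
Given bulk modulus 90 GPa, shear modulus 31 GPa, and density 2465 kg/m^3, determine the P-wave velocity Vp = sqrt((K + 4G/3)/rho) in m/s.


First compute the effective modulus:
K + 4G/3 = 90e9 + 4*31e9/3 = 131333333333.33 Pa
Then divide by density:
131333333333.33 / 2465 = 53279242.7316 Pa/(kg/m^3)
Take the square root:
Vp = sqrt(53279242.7316) = 7299.26 m/s

7299.26


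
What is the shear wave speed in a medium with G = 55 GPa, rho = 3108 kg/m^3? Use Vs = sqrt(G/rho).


Convert G to Pa: G = 55e9 Pa
Compute G/rho = 55e9 / 3108 = 17696267.6963
Vs = sqrt(17696267.6963) = 4206.69 m/s

4206.69


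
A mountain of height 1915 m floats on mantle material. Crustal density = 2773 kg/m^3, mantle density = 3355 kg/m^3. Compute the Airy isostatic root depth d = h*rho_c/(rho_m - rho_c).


rho_m - rho_c = 3355 - 2773 = 582
d = 1915 * 2773 / 582
= 5310295 / 582
= 9124.22 m

9124.22


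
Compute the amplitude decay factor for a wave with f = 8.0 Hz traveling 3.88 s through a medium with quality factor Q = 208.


pi*f*t/Q = pi*8.0*3.88/208 = 0.468822
A/A0 = exp(-0.468822) = 0.625739

0.625739


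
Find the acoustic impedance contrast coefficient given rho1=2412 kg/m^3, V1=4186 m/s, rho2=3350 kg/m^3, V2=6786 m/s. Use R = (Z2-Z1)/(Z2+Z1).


Z1 = 2412 * 4186 = 10096632
Z2 = 3350 * 6786 = 22733100
R = (22733100 - 10096632) / (22733100 + 10096632) = 12636468 / 32829732 = 0.3849

0.3849


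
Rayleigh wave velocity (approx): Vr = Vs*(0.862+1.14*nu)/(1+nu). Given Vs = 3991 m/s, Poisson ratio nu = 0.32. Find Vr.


Numerator factor = 0.862 + 1.14*0.32 = 1.2268
Denominator = 1 + 0.32 = 1.32
Vr = 3991 * 1.2268 / 1.32 = 3709.21 m/s

3709.21


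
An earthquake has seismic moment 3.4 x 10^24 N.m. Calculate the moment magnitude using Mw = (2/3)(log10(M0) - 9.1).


log10(M0) = log10(3.4 x 10^24) = 24.5315
Mw = 2/3 * (24.5315 - 9.1)
= 2/3 * 15.4315
= 10.29

10.29


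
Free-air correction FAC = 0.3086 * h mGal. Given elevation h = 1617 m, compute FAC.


FAC = 0.3086 * h
= 0.3086 * 1617
= 499.0062 mGal

499.0062


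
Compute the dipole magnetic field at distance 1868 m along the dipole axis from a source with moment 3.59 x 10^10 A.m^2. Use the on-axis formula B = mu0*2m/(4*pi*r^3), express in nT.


m = 3.59 x 10^10 = 35900000000 A.m^2
2m = 71800000000 A.m^2
r^3 = 1868^3 = 6518244032
B = (4pi*10^-7) * 71800000000 / (4*pi * 6518244032) * 1e9
= 90226.541011 / 81910670260.95 * 1e9
= 1101.5237 nT

1101.5237


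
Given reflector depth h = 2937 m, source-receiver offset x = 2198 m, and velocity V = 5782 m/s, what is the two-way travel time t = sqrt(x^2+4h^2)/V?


x^2 + 4h^2 = 2198^2 + 4*2937^2 = 4831204 + 34503876 = 39335080
sqrt(39335080) = 6271.7685
t = 6271.7685 / 5782 = 1.0847 s

1.0847


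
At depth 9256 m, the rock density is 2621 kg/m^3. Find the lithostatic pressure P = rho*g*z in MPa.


P = rho * g * z / 1e6
= 2621 * 9.81 * 9256 / 1e6
= 237990364.56 / 1e6
= 237.9904 MPa

237.9904


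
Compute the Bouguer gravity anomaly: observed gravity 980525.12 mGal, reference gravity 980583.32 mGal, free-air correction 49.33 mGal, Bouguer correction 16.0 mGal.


BA = g_obs - g_ref + FAC - BC
= 980525.12 - 980583.32 + 49.33 - 16.0
= -24.87 mGal

-24.87


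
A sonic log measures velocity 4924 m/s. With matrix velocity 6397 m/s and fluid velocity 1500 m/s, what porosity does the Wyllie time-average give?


1/V - 1/Vm = 1/4924 - 1/6397 = 4.676e-05
1/Vf - 1/Vm = 1/1500 - 1/6397 = 0.00051034
phi = 4.676e-05 / 0.00051034 = 0.0916

0.0916


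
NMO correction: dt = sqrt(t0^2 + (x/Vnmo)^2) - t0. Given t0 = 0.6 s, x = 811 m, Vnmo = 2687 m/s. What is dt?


x/Vnmo = 811/2687 = 0.301824
(x/Vnmo)^2 = 0.091097
t0^2 = 0.36
sqrt(0.36 + 0.091097) = 0.671638
dt = 0.671638 - 0.6 = 0.071638

0.071638


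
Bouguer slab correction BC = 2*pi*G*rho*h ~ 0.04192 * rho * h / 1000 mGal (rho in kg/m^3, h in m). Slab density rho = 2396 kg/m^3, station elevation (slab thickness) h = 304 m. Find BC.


BC = 0.04192 * rho * h / 1000
= 0.04192 * 2396 * 304 / 1000
= 30.5339 mGal

30.5339


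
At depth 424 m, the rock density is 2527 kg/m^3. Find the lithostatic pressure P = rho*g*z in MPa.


P = rho * g * z / 1e6
= 2527 * 9.81 * 424 / 1e6
= 10510904.88 / 1e6
= 10.5109 MPa

10.5109


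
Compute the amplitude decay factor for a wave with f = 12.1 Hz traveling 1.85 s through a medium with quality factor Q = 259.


pi*f*t/Q = pi*12.1*1.85/259 = 0.271523
A/A0 = exp(-0.271523) = 0.762217

0.762217


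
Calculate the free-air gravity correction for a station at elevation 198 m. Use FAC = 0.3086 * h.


FAC = 0.3086 * h
= 0.3086 * 198
= 61.1028 mGal

61.1028


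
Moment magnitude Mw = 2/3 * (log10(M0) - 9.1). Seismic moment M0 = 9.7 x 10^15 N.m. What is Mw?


log10(M0) = log10(9.7 x 10^15) = 15.9868
Mw = 2/3 * (15.9868 - 9.1)
= 2/3 * 6.8868
= 4.59

4.59


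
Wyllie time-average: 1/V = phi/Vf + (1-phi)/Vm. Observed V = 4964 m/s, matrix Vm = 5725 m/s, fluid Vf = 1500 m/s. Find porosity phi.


1/V - 1/Vm = 1/4964 - 1/5725 = 2.678e-05
1/Vf - 1/Vm = 1/1500 - 1/5725 = 0.00049199
phi = 2.678e-05 / 0.00049199 = 0.0544

0.0544


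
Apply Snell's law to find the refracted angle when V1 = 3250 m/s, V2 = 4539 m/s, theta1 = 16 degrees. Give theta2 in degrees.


sin(theta1) = sin(16 deg) = 0.275637
sin(theta2) = V2/V1 * sin(theta1) = 4539/3250 * 0.275637 = 0.384959
theta2 = arcsin(0.384959) = 22.6412 degrees

22.6412


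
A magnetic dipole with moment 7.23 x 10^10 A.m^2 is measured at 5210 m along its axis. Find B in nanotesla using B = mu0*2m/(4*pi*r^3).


m = 7.23 x 10^10 = 72300000000 A.m^2
2m = 144600000000 A.m^2
r^3 = 5210^3 = 141420761000
B = (4pi*10^-7) * 144600000000 / (4*pi * 141420761000) * 1e9
= 181709.719084 / 1777145695290.71 * 1e9
= 102.2481 nT

102.2481


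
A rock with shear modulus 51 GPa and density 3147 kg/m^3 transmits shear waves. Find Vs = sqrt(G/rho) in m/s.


Convert G to Pa: G = 51e9 Pa
Compute G/rho = 51e9 / 3147 = 16205910.3908
Vs = sqrt(16205910.3908) = 4025.66 m/s

4025.66


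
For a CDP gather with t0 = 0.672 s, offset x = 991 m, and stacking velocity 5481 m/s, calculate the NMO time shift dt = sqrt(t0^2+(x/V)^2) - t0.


x/Vnmo = 991/5481 = 0.180806
(x/Vnmo)^2 = 0.032691
t0^2 = 0.451584
sqrt(0.451584 + 0.032691) = 0.695899
dt = 0.695899 - 0.672 = 0.023899

0.023899


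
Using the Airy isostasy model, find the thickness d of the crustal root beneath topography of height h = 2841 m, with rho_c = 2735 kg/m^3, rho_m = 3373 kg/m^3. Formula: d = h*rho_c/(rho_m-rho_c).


rho_m - rho_c = 3373 - 2735 = 638
d = 2841 * 2735 / 638
= 7770135 / 638
= 12178.89 m

12178.89


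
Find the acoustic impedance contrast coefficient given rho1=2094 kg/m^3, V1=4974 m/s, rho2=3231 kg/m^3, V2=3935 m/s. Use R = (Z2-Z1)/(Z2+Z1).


Z1 = 2094 * 4974 = 10415556
Z2 = 3231 * 3935 = 12713985
R = (12713985 - 10415556) / (12713985 + 10415556) = 2298429 / 23129541 = 0.0994

0.0994


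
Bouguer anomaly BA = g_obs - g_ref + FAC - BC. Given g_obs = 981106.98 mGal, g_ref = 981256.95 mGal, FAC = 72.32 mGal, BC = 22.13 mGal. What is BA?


BA = g_obs - g_ref + FAC - BC
= 981106.98 - 981256.95 + 72.32 - 22.13
= -99.78 mGal

-99.78


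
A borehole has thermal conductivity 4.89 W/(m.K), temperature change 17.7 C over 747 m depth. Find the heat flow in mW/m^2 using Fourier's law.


q = k * dT / dz * 1000
= 4.89 * 17.7 / 747 * 1000
= 0.115867 * 1000
= 115.8675 mW/m^2

115.8675


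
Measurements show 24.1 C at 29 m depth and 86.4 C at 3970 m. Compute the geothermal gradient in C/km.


dT = 86.4 - 24.1 = 62.3 C
dz = 3970 - 29 = 3941 m
gradient = dT/dz * 1000 = 62.3/3941 * 1000 = 15.8082 C/km

15.8082


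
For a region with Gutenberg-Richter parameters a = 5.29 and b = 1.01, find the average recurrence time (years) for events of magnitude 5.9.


log10(N) = 5.29 - 1.01*5.9 = -0.669
N = 10^-0.669 = 0.214289
T = 1/N = 1/0.214289 = 4.6666 years

4.6666


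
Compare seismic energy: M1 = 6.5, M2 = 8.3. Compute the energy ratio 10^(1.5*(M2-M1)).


M2 - M1 = 8.3 - 6.5 = 1.8
1.5 * 1.8 = 2.7
ratio = 10^2.7 = 501.19

501.19


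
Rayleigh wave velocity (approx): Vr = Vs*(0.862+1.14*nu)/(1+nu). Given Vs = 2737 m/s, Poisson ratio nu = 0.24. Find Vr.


Numerator factor = 0.862 + 1.14*0.24 = 1.1356
Denominator = 1 + 0.24 = 1.24
Vr = 2737 * 1.1356 / 1.24 = 2506.56 m/s

2506.56


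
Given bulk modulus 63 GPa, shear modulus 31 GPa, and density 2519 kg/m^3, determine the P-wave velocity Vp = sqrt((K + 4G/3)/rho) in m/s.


First compute the effective modulus:
K + 4G/3 = 63e9 + 4*31e9/3 = 104333333333.33 Pa
Then divide by density:
104333333333.33 / 2519 = 41418552.3356 Pa/(kg/m^3)
Take the square root:
Vp = sqrt(41418552.3356) = 6435.72 m/s

6435.72


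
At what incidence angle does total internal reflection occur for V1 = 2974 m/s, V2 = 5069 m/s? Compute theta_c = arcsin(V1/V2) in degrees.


V1/V2 = 2974/5069 = 0.586703
theta_c = arcsin(0.586703) = 35.9234 degrees

35.9234


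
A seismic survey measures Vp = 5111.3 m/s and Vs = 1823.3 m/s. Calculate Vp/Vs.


Vp/Vs = 5111.3 / 1823.3
= 2.8033

2.8033


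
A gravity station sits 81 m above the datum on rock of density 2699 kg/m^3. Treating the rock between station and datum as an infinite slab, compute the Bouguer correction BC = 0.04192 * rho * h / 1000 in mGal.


BC = 0.04192 * rho * h / 1000
= 0.04192 * 2699 * 81 / 1000
= 9.1645 mGal

9.1645


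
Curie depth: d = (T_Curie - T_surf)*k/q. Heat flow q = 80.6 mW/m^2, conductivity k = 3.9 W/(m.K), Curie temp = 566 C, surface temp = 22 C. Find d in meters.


T_Curie - T_surf = 566 - 22 = 544 C
Convert q to W/m^2: 80.6 mW/m^2 = 0.0806 W/m^2
d = 544 * 3.9 / 0.0806 = 26322.58 m

26322.58


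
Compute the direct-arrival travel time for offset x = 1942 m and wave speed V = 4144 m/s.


t = x / V
= 1942 / 4144
= 0.4686 s

0.4686


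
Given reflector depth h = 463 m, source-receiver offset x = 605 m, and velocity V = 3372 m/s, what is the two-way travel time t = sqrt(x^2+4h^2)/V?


x^2 + 4h^2 = 605^2 + 4*463^2 = 366025 + 857476 = 1223501
sqrt(1223501) = 1106.1198
t = 1106.1198 / 3372 = 0.328 s

0.328


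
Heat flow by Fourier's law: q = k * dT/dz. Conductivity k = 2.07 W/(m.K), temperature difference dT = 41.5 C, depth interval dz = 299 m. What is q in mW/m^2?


q = k * dT / dz * 1000
= 2.07 * 41.5 / 299 * 1000
= 0.287308 * 1000
= 287.3077 mW/m^2

287.3077


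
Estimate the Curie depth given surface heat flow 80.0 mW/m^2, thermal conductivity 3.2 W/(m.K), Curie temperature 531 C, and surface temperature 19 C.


T_Curie - T_surf = 531 - 19 = 512 C
Convert q to W/m^2: 80.0 mW/m^2 = 0.08 W/m^2
d = 512 * 3.2 / 0.08 = 20480.0 m

20480.0


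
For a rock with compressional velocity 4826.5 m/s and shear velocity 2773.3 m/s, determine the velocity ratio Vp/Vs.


Vp/Vs = 4826.5 / 2773.3
= 1.7403

1.7403


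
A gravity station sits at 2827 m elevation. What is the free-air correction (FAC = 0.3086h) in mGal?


FAC = 0.3086 * h
= 0.3086 * 2827
= 872.4122 mGal

872.4122


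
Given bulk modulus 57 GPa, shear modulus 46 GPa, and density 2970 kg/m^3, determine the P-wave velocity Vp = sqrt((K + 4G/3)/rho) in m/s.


First compute the effective modulus:
K + 4G/3 = 57e9 + 4*46e9/3 = 118333333333.33 Pa
Then divide by density:
118333333333.33 / 2970 = 39842873.1762 Pa/(kg/m^3)
Take the square root:
Vp = sqrt(39842873.1762) = 6312.12 m/s

6312.12


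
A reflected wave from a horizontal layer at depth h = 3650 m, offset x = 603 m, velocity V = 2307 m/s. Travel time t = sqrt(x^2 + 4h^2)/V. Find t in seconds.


x^2 + 4h^2 = 603^2 + 4*3650^2 = 363609 + 53290000 = 53653609
sqrt(53653609) = 7324.8624
t = 7324.8624 / 2307 = 3.1751 s

3.1751


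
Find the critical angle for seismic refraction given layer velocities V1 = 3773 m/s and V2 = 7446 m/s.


V1/V2 = 3773/7446 = 0.506715
theta_c = arcsin(0.506715) = 30.4453 degrees

30.4453


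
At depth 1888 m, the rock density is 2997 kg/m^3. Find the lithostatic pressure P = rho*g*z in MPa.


P = rho * g * z / 1e6
= 2997 * 9.81 * 1888 / 1e6
= 55508276.16 / 1e6
= 55.5083 MPa

55.5083


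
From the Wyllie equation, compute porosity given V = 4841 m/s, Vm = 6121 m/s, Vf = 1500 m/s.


1/V - 1/Vm = 1/4841 - 1/6121 = 4.32e-05
1/Vf - 1/Vm = 1/1500 - 1/6121 = 0.00050329
phi = 4.32e-05 / 0.00050329 = 0.0858

0.0858


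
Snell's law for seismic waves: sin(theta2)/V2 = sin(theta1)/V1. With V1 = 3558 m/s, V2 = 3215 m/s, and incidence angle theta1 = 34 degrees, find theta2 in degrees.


sin(theta1) = sin(34 deg) = 0.559193
sin(theta2) = V2/V1 * sin(theta1) = 3215/3558 * 0.559193 = 0.505285
theta2 = arcsin(0.505285) = 30.3503 degrees

30.3503


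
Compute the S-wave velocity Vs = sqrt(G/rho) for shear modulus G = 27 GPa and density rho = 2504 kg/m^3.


Convert G to Pa: G = 27e9 Pa
Compute G/rho = 27e9 / 2504 = 10782747.6038
Vs = sqrt(10782747.6038) = 3283.71 m/s

3283.71


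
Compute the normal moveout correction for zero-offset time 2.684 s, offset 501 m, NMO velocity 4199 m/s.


x/Vnmo = 501/4199 = 0.119314
(x/Vnmo)^2 = 0.014236
t0^2 = 7.203856
sqrt(7.203856 + 0.014236) = 2.686651
dt = 2.686651 - 2.684 = 0.002651

0.002651


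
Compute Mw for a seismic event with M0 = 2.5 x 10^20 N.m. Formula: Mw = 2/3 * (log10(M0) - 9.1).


log10(M0) = log10(2.5 x 10^20) = 20.3979
Mw = 2/3 * (20.3979 - 9.1)
= 2/3 * 11.2979
= 7.53

7.53


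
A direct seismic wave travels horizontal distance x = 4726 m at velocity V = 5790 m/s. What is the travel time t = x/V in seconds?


t = x / V
= 4726 / 5790
= 0.8162 s

0.8162


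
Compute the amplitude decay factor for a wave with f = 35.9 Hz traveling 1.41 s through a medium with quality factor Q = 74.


pi*f*t/Q = pi*35.9*1.41/74 = 2.148977
A/A0 = exp(-2.148977) = 0.116603

0.116603


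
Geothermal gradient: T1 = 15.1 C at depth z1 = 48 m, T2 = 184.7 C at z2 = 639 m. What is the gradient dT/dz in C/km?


dT = 184.7 - 15.1 = 169.6 C
dz = 639 - 48 = 591 m
gradient = dT/dz * 1000 = 169.6/591 * 1000 = 286.9712 C/km

286.9712


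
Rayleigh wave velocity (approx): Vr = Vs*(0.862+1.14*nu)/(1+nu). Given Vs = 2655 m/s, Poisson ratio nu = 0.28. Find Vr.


Numerator factor = 0.862 + 1.14*0.28 = 1.1812
Denominator = 1 + 0.28 = 1.28
Vr = 2655 * 1.1812 / 1.28 = 2450.07 m/s

2450.07


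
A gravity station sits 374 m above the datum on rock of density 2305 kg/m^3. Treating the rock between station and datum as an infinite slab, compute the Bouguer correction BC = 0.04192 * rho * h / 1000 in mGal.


BC = 0.04192 * rho * h / 1000
= 0.04192 * 2305 * 374 / 1000
= 36.138 mGal

36.138


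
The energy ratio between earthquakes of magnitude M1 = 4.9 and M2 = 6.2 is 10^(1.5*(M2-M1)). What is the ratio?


M2 - M1 = 6.2 - 4.9 = 1.3
1.5 * 1.3 = 1.95
ratio = 10^1.95 = 89.13

89.13


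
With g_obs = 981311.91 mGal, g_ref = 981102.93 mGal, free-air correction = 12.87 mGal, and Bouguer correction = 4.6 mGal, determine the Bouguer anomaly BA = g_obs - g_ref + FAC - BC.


BA = g_obs - g_ref + FAC - BC
= 981311.91 - 981102.93 + 12.87 - 4.6
= 217.25 mGal

217.25


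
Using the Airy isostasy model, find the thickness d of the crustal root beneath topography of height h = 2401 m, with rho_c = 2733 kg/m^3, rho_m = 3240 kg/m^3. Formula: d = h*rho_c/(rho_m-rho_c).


rho_m - rho_c = 3240 - 2733 = 507
d = 2401 * 2733 / 507
= 6561933 / 507
= 12942.67 m

12942.67


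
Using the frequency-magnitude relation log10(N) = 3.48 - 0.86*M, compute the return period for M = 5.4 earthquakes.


log10(N) = 3.48 - 0.86*5.4 = -1.164
N = 10^-1.164 = 0.068549
T = 1/N = 1/0.068549 = 14.5881 years

14.5881


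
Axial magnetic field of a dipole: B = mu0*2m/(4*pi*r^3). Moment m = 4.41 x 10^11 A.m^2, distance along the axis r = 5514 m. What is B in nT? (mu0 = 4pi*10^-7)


m = 4.41 x 10^11 = 441000000000 A.m^2
2m = 882000000000 A.m^2
r^3 = 5514^3 = 167648736744
B = (4pi*10^-7) * 882000000000 / (4*pi * 167648736744) * 1e9
= 1108353.888186 / 2106736158954.24 * 1e9
= 526.1 nT

526.1


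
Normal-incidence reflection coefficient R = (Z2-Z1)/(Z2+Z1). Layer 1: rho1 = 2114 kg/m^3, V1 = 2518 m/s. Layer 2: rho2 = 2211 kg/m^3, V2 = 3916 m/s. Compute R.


Z1 = 2114 * 2518 = 5323052
Z2 = 2211 * 3916 = 8658276
R = (8658276 - 5323052) / (8658276 + 5323052) = 3335224 / 13981328 = 0.2385

0.2385


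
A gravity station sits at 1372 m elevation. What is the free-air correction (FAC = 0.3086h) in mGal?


FAC = 0.3086 * h
= 0.3086 * 1372
= 423.3992 mGal

423.3992


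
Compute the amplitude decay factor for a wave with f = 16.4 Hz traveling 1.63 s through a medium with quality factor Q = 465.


pi*f*t/Q = pi*16.4*1.63/465 = 0.180604
A/A0 = exp(-0.180604) = 0.834766

0.834766


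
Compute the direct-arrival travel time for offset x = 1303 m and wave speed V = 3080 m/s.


t = x / V
= 1303 / 3080
= 0.4231 s

0.4231


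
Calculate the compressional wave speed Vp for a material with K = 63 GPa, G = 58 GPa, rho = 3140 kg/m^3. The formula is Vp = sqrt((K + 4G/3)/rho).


First compute the effective modulus:
K + 4G/3 = 63e9 + 4*58e9/3 = 140333333333.33 Pa
Then divide by density:
140333333333.33 / 3140 = 44692144.3737 Pa/(kg/m^3)
Take the square root:
Vp = sqrt(44692144.3737) = 6685.22 m/s

6685.22


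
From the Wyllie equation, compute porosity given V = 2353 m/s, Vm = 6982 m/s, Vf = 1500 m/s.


1/V - 1/Vm = 1/2353 - 1/6982 = 0.00028176
1/Vf - 1/Vm = 1/1500 - 1/6982 = 0.00052344
phi = 0.00028176 / 0.00052344 = 0.5383

0.5383


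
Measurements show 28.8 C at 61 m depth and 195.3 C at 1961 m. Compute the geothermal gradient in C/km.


dT = 195.3 - 28.8 = 166.5 C
dz = 1961 - 61 = 1900 m
gradient = dT/dz * 1000 = 166.5/1900 * 1000 = 87.6316 C/km

87.6316


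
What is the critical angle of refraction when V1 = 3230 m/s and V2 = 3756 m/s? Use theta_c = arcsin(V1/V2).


V1/V2 = 3230/3756 = 0.859957
theta_c = arcsin(0.859957) = 59.3118 degrees

59.3118


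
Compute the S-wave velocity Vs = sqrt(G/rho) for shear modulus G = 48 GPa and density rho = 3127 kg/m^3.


Convert G to Pa: G = 48e9 Pa
Compute G/rho = 48e9 / 3127 = 15350175.8874
Vs = sqrt(15350175.8874) = 3917.93 m/s

3917.93


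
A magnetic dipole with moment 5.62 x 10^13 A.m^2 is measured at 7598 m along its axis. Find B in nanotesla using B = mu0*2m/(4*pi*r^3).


m = 5.62 x 10^13 = 56200000000000 A.m^2
2m = 112400000000000 A.m^2
r^3 = 7598^3 = 438629531192
B = (4pi*10^-7) * 112400000000000 / (4*pi * 438629531192) * 1e9
= 141246005.705397 / 5511981251361.29 * 1e9
= 25625.2696 nT

25625.2696


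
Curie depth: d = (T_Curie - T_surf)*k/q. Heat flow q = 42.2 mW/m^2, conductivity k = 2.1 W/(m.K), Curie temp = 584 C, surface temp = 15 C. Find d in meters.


T_Curie - T_surf = 584 - 15 = 569 C
Convert q to W/m^2: 42.2 mW/m^2 = 0.0422 W/m^2
d = 569 * 2.1 / 0.0422 = 28315.17 m

28315.17


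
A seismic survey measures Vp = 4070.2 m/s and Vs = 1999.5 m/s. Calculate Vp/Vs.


Vp/Vs = 4070.2 / 1999.5
= 2.0356

2.0356


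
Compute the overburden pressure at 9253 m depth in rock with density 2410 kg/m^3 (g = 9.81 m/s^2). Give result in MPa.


P = rho * g * z / 1e6
= 2410 * 9.81 * 9253 / 1e6
= 218760351.3 / 1e6
= 218.7604 MPa

218.7604


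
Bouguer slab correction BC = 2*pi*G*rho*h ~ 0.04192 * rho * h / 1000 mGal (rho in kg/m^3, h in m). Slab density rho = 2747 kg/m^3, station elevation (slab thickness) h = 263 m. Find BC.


BC = 0.04192 * rho * h / 1000
= 0.04192 * 2747 * 263 / 1000
= 30.2856 mGal

30.2856


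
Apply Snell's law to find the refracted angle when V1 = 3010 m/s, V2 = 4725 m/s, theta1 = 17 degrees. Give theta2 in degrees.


sin(theta1) = sin(17 deg) = 0.292372
sin(theta2) = V2/V1 * sin(theta1) = 4725/3010 * 0.292372 = 0.458956
theta2 = arcsin(0.458956) = 27.3197 degrees

27.3197


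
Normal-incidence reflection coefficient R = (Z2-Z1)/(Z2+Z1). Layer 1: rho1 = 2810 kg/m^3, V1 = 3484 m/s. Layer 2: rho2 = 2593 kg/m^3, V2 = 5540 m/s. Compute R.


Z1 = 2810 * 3484 = 9790040
Z2 = 2593 * 5540 = 14365220
R = (14365220 - 9790040) / (14365220 + 9790040) = 4575180 / 24155260 = 0.1894

0.1894


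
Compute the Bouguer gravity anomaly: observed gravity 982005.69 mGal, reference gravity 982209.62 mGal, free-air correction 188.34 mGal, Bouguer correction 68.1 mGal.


BA = g_obs - g_ref + FAC - BC
= 982005.69 - 982209.62 + 188.34 - 68.1
= -83.69 mGal

-83.69


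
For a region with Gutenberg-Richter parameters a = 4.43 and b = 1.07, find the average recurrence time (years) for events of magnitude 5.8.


log10(N) = 4.43 - 1.07*5.8 = -1.776
N = 10^-1.776 = 0.016749
T = 1/N = 1/0.016749 = 59.7035 years

59.7035


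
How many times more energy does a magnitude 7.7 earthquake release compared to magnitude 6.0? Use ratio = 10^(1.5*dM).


M2 - M1 = 7.7 - 6.0 = 1.7
1.5 * 1.7 = 2.55
ratio = 10^2.55 = 354.81

354.81


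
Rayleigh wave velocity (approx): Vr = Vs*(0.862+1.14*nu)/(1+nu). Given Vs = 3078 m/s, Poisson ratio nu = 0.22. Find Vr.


Numerator factor = 0.862 + 1.14*0.22 = 1.1128
Denominator = 1 + 0.22 = 1.22
Vr = 3078 * 1.1128 / 1.22 = 2807.54 m/s

2807.54


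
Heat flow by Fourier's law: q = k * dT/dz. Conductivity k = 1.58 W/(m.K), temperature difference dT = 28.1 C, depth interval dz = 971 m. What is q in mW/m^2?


q = k * dT / dz * 1000
= 1.58 * 28.1 / 971 * 1000
= 0.045724 * 1000
= 45.724 mW/m^2

45.724


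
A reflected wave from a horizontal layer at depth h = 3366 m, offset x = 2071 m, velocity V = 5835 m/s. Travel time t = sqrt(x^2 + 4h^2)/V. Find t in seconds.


x^2 + 4h^2 = 2071^2 + 4*3366^2 = 4289041 + 45319824 = 49608865
sqrt(49608865) = 7043.3561
t = 7043.3561 / 5835 = 1.2071 s

1.2071


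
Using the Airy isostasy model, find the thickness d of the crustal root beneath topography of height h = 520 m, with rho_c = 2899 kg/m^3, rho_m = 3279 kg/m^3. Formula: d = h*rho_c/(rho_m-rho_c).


rho_m - rho_c = 3279 - 2899 = 380
d = 520 * 2899 / 380
= 1507480 / 380
= 3967.05 m

3967.05


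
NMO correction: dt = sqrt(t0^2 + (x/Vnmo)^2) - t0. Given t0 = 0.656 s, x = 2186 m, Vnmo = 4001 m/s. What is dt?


x/Vnmo = 2186/4001 = 0.546363
(x/Vnmo)^2 = 0.298513
t0^2 = 0.430336
sqrt(0.430336 + 0.298513) = 0.853727
dt = 0.853727 - 0.656 = 0.197727

0.197727


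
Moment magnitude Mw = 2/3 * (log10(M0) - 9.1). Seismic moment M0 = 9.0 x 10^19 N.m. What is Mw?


log10(M0) = log10(9.0 x 10^19) = 19.9542
Mw = 2/3 * (19.9542 - 9.1)
= 2/3 * 10.8542
= 7.24

7.24


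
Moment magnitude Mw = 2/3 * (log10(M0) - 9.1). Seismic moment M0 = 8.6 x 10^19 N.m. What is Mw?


log10(M0) = log10(8.6 x 10^19) = 19.9345
Mw = 2/3 * (19.9345 - 9.1)
= 2/3 * 10.8345
= 7.22

7.22


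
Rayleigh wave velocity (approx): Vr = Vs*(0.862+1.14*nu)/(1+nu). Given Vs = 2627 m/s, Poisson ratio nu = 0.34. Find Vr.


Numerator factor = 0.862 + 1.14*0.34 = 1.2496
Denominator = 1 + 0.34 = 1.34
Vr = 2627 * 1.2496 / 1.34 = 2449.78 m/s

2449.78


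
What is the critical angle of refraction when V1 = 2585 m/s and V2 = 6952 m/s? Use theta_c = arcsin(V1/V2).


V1/V2 = 2585/6952 = 0.371835
theta_c = arcsin(0.371835) = 21.8289 degrees

21.8289


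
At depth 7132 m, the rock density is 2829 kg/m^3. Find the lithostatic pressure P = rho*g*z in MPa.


P = rho * g * z / 1e6
= 2829 * 9.81 * 7132 / 1e6
= 197930758.68 / 1e6
= 197.9308 MPa

197.9308


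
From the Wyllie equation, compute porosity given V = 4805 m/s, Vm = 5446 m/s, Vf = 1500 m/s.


1/V - 1/Vm = 1/4805 - 1/5446 = 2.45e-05
1/Vf - 1/Vm = 1/1500 - 1/5446 = 0.00048305
phi = 2.45e-05 / 0.00048305 = 0.0507

0.0507


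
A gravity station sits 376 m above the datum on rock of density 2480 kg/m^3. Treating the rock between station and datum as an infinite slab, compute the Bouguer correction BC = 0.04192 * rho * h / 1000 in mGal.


BC = 0.04192 * rho * h / 1000
= 0.04192 * 2480 * 376 / 1000
= 39.0896 mGal

39.0896


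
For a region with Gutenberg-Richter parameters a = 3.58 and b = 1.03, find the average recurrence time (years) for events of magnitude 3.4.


log10(N) = 3.58 - 1.03*3.4 = 0.078
N = 10^0.078 = 1.196741
T = 1/N = 1/1.196741 = 0.8356 years

0.8356


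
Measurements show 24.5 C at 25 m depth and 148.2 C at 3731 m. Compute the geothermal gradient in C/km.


dT = 148.2 - 24.5 = 123.7 C
dz = 3731 - 25 = 3706 m
gradient = dT/dz * 1000 = 123.7/3706 * 1000 = 33.3783 C/km

33.3783


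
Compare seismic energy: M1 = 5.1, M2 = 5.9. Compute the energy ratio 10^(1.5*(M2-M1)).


M2 - M1 = 5.9 - 5.1 = 0.8
1.5 * 0.8 = 1.2
ratio = 10^1.2 = 15.85

15.85


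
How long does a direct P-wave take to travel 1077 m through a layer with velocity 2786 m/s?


t = x / V
= 1077 / 2786
= 0.3866 s

0.3866


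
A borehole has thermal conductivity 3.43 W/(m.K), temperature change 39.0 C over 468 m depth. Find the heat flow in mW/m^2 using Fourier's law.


q = k * dT / dz * 1000
= 3.43 * 39.0 / 468 * 1000
= 0.285833 * 1000
= 285.8333 mW/m^2

285.8333


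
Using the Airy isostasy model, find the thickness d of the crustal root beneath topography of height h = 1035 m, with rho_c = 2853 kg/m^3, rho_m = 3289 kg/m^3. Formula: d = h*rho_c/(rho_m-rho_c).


rho_m - rho_c = 3289 - 2853 = 436
d = 1035 * 2853 / 436
= 2952855 / 436
= 6772.6 m

6772.6


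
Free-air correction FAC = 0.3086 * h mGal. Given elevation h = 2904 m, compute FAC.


FAC = 0.3086 * h
= 0.3086 * 2904
= 896.1744 mGal

896.1744


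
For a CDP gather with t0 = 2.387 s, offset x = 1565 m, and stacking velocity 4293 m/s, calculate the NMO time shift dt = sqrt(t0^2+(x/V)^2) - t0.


x/Vnmo = 1565/4293 = 0.364547
(x/Vnmo)^2 = 0.132894
t0^2 = 5.697769
sqrt(5.697769 + 0.132894) = 2.414677
dt = 2.414677 - 2.387 = 0.027677

0.027677


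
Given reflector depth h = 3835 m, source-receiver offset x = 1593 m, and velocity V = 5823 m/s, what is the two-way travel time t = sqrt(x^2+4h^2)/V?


x^2 + 4h^2 = 1593^2 + 4*3835^2 = 2537649 + 58828900 = 61366549
sqrt(61366549) = 7833.6804
t = 7833.6804 / 5823 = 1.3453 s

1.3453


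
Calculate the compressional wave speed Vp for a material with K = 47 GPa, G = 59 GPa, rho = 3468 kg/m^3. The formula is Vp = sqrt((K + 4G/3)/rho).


First compute the effective modulus:
K + 4G/3 = 47e9 + 4*59e9/3 = 125666666666.67 Pa
Then divide by density:
125666666666.67 / 3468 = 36236063.0527 Pa/(kg/m^3)
Take the square root:
Vp = sqrt(36236063.0527) = 6019.64 m/s

6019.64


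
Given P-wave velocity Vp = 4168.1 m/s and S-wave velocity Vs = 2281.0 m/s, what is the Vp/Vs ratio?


Vp/Vs = 4168.1 / 2281.0
= 1.8273

1.8273


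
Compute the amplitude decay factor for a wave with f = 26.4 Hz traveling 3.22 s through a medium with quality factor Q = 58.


pi*f*t/Q = pi*26.4*3.22/58 = 4.604492
A/A0 = exp(-4.604492) = 0.010007

0.010007


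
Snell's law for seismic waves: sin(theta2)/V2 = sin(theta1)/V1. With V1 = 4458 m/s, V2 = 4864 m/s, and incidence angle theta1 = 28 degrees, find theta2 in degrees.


sin(theta1) = sin(28 deg) = 0.469472
sin(theta2) = V2/V1 * sin(theta1) = 4864/4458 * 0.469472 = 0.512227
theta2 = arcsin(0.512227) = 30.8123 degrees

30.8123


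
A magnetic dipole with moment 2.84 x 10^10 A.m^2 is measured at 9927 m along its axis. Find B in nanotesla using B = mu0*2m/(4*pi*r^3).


m = 2.84 x 10^10 = 28400000000 A.m^2
2m = 56800000000 A.m^2
r^3 = 9927^3 = 978259480983
B = (4pi*10^-7) * 56800000000 / (4*pi * 978259480983) * 1e9
= 71376.98509 / 12293171195043.03 * 1e9
= 5.8062 nT

5.8062


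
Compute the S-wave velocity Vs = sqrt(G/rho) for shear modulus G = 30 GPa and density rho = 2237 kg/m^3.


Convert G to Pa: G = 30e9 Pa
Compute G/rho = 30e9 / 2237 = 13410818.0599
Vs = sqrt(13410818.0599) = 3662.08 m/s

3662.08


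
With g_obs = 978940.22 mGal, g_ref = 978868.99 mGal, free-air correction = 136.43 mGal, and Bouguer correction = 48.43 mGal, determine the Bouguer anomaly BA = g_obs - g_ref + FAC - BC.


BA = g_obs - g_ref + FAC - BC
= 978940.22 - 978868.99 + 136.43 - 48.43
= 159.23 mGal

159.23


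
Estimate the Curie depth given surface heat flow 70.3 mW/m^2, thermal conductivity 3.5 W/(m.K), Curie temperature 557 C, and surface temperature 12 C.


T_Curie - T_surf = 557 - 12 = 545 C
Convert q to W/m^2: 70.3 mW/m^2 = 0.0703 W/m^2
d = 545 * 3.5 / 0.0703 = 27133.71 m

27133.71


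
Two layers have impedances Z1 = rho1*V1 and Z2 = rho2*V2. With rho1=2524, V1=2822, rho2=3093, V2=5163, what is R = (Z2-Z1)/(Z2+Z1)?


Z1 = 2524 * 2822 = 7122728
Z2 = 3093 * 5163 = 15969159
R = (15969159 - 7122728) / (15969159 + 7122728) = 8846431 / 23091887 = 0.3831

0.3831


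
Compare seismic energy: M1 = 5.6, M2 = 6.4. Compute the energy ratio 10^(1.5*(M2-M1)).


M2 - M1 = 6.4 - 5.6 = 0.8
1.5 * 0.8 = 1.2
ratio = 10^1.2 = 15.85

15.85


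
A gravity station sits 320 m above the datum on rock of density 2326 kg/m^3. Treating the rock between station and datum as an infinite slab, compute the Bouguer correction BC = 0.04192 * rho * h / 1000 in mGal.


BC = 0.04192 * rho * h / 1000
= 0.04192 * 2326 * 320 / 1000
= 31.2019 mGal

31.2019


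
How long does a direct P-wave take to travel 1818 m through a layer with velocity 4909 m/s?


t = x / V
= 1818 / 4909
= 0.3703 s

0.3703


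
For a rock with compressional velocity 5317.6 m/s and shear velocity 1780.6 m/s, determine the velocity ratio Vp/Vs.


Vp/Vs = 5317.6 / 1780.6
= 2.9864

2.9864


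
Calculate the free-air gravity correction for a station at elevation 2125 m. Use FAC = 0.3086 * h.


FAC = 0.3086 * h
= 0.3086 * 2125
= 655.775 mGal

655.775


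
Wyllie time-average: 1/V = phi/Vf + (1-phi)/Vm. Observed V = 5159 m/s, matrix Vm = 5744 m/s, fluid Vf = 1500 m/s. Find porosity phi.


1/V - 1/Vm = 1/5159 - 1/5744 = 1.974e-05
1/Vf - 1/Vm = 1/1500 - 1/5744 = 0.00049257
phi = 1.974e-05 / 0.00049257 = 0.0401

0.0401


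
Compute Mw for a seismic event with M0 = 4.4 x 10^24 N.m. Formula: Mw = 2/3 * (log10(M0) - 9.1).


log10(M0) = log10(4.4 x 10^24) = 24.6435
Mw = 2/3 * (24.6435 - 9.1)
= 2/3 * 15.5435
= 10.36

10.36


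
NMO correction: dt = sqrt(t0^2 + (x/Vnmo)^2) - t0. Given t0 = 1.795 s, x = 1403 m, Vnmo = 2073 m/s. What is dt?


x/Vnmo = 1403/2073 = 0.676797
(x/Vnmo)^2 = 0.458054
t0^2 = 3.222025
sqrt(3.222025 + 0.458054) = 1.918353
dt = 1.918353 - 1.795 = 0.123353

0.123353


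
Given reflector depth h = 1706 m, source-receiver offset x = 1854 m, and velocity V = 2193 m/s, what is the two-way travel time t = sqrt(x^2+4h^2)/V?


x^2 + 4h^2 = 1854^2 + 4*1706^2 = 3437316 + 11641744 = 15079060
sqrt(15079060) = 3883.1765
t = 3883.1765 / 2193 = 1.7707 s

1.7707


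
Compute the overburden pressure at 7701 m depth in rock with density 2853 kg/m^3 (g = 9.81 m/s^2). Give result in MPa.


P = rho * g * z / 1e6
= 2853 * 9.81 * 7701 / 1e6
= 215535048.93 / 1e6
= 215.535 MPa

215.535


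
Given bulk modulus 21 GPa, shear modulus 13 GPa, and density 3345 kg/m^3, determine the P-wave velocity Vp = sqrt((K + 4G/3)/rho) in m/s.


First compute the effective modulus:
K + 4G/3 = 21e9 + 4*13e9/3 = 38333333333.33 Pa
Then divide by density:
38333333333.33 / 3345 = 11459890.3837 Pa/(kg/m^3)
Take the square root:
Vp = sqrt(11459890.3837) = 3385.25 m/s

3385.25


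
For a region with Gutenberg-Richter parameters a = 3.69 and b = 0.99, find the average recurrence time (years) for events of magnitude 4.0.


log10(N) = 3.69 - 0.99*4.0 = -0.27
N = 10^-0.27 = 0.537032
T = 1/N = 1/0.537032 = 1.8621 years

1.8621


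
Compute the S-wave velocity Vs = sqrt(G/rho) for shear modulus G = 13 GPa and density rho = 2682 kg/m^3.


Convert G to Pa: G = 13e9 Pa
Compute G/rho = 13e9 / 2682 = 4847129.0082
Vs = sqrt(4847129.0082) = 2201.62 m/s

2201.62


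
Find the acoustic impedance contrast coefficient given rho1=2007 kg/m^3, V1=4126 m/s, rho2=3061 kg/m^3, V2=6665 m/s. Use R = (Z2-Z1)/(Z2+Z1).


Z1 = 2007 * 4126 = 8280882
Z2 = 3061 * 6665 = 20401565
R = (20401565 - 8280882) / (20401565 + 8280882) = 12120683 / 28682447 = 0.4226

0.4226


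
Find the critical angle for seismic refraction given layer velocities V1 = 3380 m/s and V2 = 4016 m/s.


V1/V2 = 3380/4016 = 0.841633
theta_c = arcsin(0.841633) = 57.313 degrees

57.313


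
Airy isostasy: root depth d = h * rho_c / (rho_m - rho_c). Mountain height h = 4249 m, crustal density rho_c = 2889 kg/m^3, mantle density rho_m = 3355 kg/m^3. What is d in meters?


rho_m - rho_c = 3355 - 2889 = 466
d = 4249 * 2889 / 466
= 12275361 / 466
= 26341.98 m

26341.98


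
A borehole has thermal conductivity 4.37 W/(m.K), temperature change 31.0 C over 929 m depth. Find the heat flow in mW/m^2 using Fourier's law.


q = k * dT / dz * 1000
= 4.37 * 31.0 / 929 * 1000
= 0.145823 * 1000
= 145.8235 mW/m^2

145.8235


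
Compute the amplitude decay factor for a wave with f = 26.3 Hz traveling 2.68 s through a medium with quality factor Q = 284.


pi*f*t/Q = pi*26.3*2.68/284 = 0.77969
A/A0 = exp(-0.77969) = 0.458548

0.458548


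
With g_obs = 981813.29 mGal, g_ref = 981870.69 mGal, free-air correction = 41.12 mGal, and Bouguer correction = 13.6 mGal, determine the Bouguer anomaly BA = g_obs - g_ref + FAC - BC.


BA = g_obs - g_ref + FAC - BC
= 981813.29 - 981870.69 + 41.12 - 13.6
= -29.88 mGal

-29.88


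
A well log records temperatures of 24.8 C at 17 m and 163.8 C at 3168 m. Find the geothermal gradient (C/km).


dT = 163.8 - 24.8 = 139.0 C
dz = 3168 - 17 = 3151 m
gradient = dT/dz * 1000 = 139.0/3151 * 1000 = 44.113 C/km

44.113


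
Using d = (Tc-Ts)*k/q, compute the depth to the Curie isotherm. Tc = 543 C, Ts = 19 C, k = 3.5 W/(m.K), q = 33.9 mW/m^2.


T_Curie - T_surf = 543 - 19 = 524 C
Convert q to W/m^2: 33.9 mW/m^2 = 0.0339 W/m^2
d = 524 * 3.5 / 0.0339 = 54100.29 m

54100.29


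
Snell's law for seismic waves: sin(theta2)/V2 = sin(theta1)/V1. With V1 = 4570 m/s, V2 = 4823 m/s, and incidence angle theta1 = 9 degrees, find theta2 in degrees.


sin(theta1) = sin(9 deg) = 0.156434
sin(theta2) = V2/V1 * sin(theta1) = 4823/4570 * 0.156434 = 0.165095
theta2 = arcsin(0.165095) = 9.5027 degrees

9.5027


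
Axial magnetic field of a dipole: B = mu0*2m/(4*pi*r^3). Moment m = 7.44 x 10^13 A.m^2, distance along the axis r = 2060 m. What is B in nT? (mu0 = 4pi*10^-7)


m = 7.44 x 10^13 = 74400000000000 A.m^2
2m = 148800000000000 A.m^2
r^3 = 2060^3 = 8741816000
B = (4pi*10^-7) * 148800000000000 / (4*pi * 8741816000) * 1e9
= 186987594.741664 / 109852899698.53 * 1e9
= 1702163.4864 nT

1702163.4864


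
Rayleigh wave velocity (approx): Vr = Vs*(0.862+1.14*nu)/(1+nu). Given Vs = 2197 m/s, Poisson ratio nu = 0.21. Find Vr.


Numerator factor = 0.862 + 1.14*0.21 = 1.1014
Denominator = 1 + 0.21 = 1.21
Vr = 2197 * 1.1014 / 1.21 = 1999.81 m/s

1999.81


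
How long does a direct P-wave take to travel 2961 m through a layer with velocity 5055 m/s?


t = x / V
= 2961 / 5055
= 0.5858 s

0.5858


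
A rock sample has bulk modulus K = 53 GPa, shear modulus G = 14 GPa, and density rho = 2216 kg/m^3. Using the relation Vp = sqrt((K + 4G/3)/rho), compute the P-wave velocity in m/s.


First compute the effective modulus:
K + 4G/3 = 53e9 + 4*14e9/3 = 71666666666.67 Pa
Then divide by density:
71666666666.67 / 2216 = 32340553.5499 Pa/(kg/m^3)
Take the square root:
Vp = sqrt(32340553.5499) = 5686.88 m/s

5686.88


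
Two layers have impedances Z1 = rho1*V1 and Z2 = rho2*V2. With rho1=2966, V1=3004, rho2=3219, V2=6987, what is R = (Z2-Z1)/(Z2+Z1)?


Z1 = 2966 * 3004 = 8909864
Z2 = 3219 * 6987 = 22491153
R = (22491153 - 8909864) / (22491153 + 8909864) = 13581289 / 31401017 = 0.4325

0.4325


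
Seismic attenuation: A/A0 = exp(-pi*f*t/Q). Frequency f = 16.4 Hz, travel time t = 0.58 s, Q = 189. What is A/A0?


pi*f*t/Q = pi*16.4*0.58/189 = 0.15811
A/A0 = exp(-0.15811) = 0.853756

0.853756


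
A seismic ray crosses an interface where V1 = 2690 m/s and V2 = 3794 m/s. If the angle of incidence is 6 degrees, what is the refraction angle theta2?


sin(theta1) = sin(6 deg) = 0.104528
sin(theta2) = V2/V1 * sin(theta1) = 3794/2690 * 0.104528 = 0.147428
theta2 = arcsin(0.147428) = 8.4779 degrees

8.4779


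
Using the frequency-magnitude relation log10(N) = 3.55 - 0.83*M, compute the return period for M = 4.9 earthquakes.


log10(N) = 3.55 - 0.83*4.9 = -0.517
N = 10^-0.517 = 0.304089
T = 1/N = 1/0.304089 = 3.2885 years

3.2885


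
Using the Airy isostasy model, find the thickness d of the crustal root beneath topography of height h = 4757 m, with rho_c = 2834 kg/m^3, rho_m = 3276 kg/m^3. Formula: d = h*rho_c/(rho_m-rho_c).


rho_m - rho_c = 3276 - 2834 = 442
d = 4757 * 2834 / 442
= 13481338 / 442
= 30500.76 m

30500.76


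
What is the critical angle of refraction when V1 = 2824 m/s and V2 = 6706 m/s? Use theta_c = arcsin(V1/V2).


V1/V2 = 2824/6706 = 0.421115
theta_c = arcsin(0.421115) = 24.905 degrees

24.905


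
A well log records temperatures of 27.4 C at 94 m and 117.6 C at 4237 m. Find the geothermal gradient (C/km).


dT = 117.6 - 27.4 = 90.2 C
dz = 4237 - 94 = 4143 m
gradient = dT/dz * 1000 = 90.2/4143 * 1000 = 21.7717 C/km

21.7717


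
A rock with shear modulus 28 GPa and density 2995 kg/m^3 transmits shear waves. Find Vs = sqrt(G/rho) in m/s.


Convert G to Pa: G = 28e9 Pa
Compute G/rho = 28e9 / 2995 = 9348914.8581
Vs = sqrt(9348914.8581) = 3057.6 m/s

3057.6


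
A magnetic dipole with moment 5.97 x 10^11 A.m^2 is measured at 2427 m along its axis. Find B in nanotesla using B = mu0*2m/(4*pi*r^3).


m = 5.97 x 10^11 = 597000000000 A.m^2
2m = 1194000000000 A.m^2
r^3 = 2427^3 = 14295828483
B = (4pi*10^-7) * 1194000000000 / (4*pi * 14295828483) * 1e9
= 1500424.651354 / 179646678956.69 * 1e9
= 8352.0868 nT

8352.0868
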